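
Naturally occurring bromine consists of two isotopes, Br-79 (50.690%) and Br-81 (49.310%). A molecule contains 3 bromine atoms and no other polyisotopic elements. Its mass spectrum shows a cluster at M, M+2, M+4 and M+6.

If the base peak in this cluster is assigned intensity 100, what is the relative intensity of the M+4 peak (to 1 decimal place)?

(0.50690 + 0.49310)^3 gives M 0.1302, M+2 0.3801, M+4 0.3698, M+6 0.1199; the largest is M+2.
P(M+2) = C(3,1) × 0.50690^2 × 0.49310^1 = 3 × 0.25694761 × 0.4931 = 0.380103 (base)
P(M+4) = C(3,2) × 0.50690^1 × 0.49310^2 = 3 × 0.5069 × 0.24314761 = 0.369755
Relative intensity = 0.369755 / 0.380103 × 100 = 97.3

97.3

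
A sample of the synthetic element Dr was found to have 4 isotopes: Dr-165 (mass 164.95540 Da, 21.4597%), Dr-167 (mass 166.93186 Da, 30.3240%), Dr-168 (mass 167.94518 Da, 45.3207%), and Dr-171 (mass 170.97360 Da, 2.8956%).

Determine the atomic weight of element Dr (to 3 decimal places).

Ar = Σ fᵢ·mᵢ = 0.214597 × 164.95540 + 0.303240 × 166.93186 + 0.453207 × 167.94518 + 0.028956 × 170.97360
= 35.398934 + 50.620417 + 76.113931 + 4.950712 = 167.083994 Da

167.084 Da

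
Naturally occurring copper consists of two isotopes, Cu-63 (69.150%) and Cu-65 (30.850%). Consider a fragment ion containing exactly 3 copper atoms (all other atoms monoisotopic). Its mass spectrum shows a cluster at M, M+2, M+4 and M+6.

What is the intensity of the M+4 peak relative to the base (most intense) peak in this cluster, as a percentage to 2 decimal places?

44.61%

(0.69150 + 0.30850)^3 gives M 0.3307, M+2 0.4425, M+4 0.1974, M+6 0.0294; the largest is M+2.
P(M+2) = C(3,1) × 0.69150^2 × 0.30850^1 = 3 × 0.47817225 × 0.3085 = 0.442548 (base)
P(M+4) = C(3,2) × 0.69150^1 × 0.30850^2 = 3 × 0.6915 × 0.09517225 = 0.197435
Relative intensity = 0.197435 / 0.442548 × 100 = 44.61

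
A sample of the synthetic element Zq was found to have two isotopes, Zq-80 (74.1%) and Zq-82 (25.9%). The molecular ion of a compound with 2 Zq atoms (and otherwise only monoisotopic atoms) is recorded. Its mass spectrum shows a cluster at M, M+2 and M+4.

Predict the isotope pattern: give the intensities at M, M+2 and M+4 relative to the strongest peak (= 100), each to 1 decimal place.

Expanding (0.741 + 0.259)^2:
P(M) = 0.741^2 = 0.549081
P(M+2) = 2 × 0.741^1 × 0.259^1 = 0.383838
P(M+4) = 0.259^2 = 0.067081
The M peak is largest (0.549081); scaling to 100 gives 100.0 : 69.9 : 12.2.

100.0 : 69.9 : 12.2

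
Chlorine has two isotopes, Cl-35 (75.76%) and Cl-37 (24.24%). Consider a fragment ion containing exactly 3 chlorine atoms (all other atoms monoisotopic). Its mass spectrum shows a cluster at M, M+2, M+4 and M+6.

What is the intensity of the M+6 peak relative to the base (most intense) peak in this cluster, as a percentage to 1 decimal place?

3.3%

Term probabilities: M 0.4348, M+2 0.4174, M+4 0.1335, M+6 0.0142. Base peak = M.
P(M) = C(3,0) × 0.7576^3 × 0.2424^0 = 1 × 0.4348304 × 1.0000 = 0.434830 (base)
P(M+6) = C(3,3) × 0.7576^0 × 0.2424^3 = 1 × 1.0000 × 0.01424288 = 0.014243
Relative intensity = 0.014243 / 0.434830 × 100 = 3.3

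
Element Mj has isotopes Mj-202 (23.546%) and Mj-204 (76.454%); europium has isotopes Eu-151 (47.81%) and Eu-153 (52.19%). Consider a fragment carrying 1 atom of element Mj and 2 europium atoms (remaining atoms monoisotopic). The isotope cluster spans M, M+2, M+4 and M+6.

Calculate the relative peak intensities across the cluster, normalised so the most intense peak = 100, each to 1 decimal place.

Element Mj pattern (n=1): 0.23546 : 0.76454
Europium pattern (n=2): 0.22857961 : 0.49904078 : 0.27237961
Convolve the two distributions (both contribute in 2-u steps):
  M: 0.23546×0.22857961 = 0.053821
  M+2: 0.23546×0.49904078 + 0.76454×0.22857961 = 0.292262
  M+4: 0.23546×0.27237961 + 0.76454×0.49904078 = 0.445671
  M+6: 0.76454×0.27237961 = 0.208245
Scale to base peak (0.445671) = 100: 12.1 : 65.6 : 100.0 : 46.7

12.1 : 65.6 : 100.0 : 46.7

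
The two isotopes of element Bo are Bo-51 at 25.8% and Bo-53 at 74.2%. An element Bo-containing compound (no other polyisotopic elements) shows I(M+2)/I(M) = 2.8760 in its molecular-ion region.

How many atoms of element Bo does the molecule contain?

With n Bo atoms, P(M+2)/P(M) = C(n,1)·p^(n−1)q / p^n = n·q/p = n · 0.742/0.258.
n = 2.8760 × 0.258/0.742 = 1.00 ≈ 1

1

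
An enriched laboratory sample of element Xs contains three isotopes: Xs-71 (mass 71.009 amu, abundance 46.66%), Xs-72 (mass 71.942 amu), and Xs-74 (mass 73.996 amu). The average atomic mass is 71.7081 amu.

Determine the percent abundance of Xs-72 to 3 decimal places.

The remaining 53.34% is split between Xs-72 (fraction x) and Xs-74 (fraction 0.5334 − x).
Substituting: 71.942x + 73.996(0.5334 − x) = 38.5753006
(71.942 − 73.996)x = -0.8941658  ⇒  x = 0.43533, y = 0.09807
Xs-72: 43.533%, Xs-74: 9.807%.

43.533%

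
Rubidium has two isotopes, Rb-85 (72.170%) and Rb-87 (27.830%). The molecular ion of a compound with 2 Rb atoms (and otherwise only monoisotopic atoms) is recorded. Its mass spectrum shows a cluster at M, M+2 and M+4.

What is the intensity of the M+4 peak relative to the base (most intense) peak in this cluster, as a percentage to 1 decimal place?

14.9%

(0.72170 + 0.27830)^2 gives M 0.5209, M+2 0.4017, M+4 0.0775; the largest is M.
P(M) = C(2,0) × 0.72170^2 × 0.27830^0 = 1 × 0.52085089 × 1.0000 = 0.520851 (base)
P(M+4) = C(2,2) × 0.72170^0 × 0.27830^2 = 1 × 1.0000 × 0.07745089 = 0.077451
Relative intensity = 0.077451 / 0.520851 × 100 = 14.9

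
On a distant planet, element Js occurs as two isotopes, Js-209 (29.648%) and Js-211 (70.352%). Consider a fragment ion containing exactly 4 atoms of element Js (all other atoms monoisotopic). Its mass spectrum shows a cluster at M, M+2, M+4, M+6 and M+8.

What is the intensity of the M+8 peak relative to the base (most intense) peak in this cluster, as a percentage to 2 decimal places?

59.32%

(0.29648 + 0.70352)^4 gives M 0.0077, M+2 0.0733, M+4 0.2610, M+6 0.4129, M+8 0.2450; the largest is M+6.
P(M+6) = C(4,3) × 0.29648^1 × 0.70352^3 = 4 × 0.29648 × 0.34820046 = 0.412938 (base)
P(M+8) = C(4,4) × 0.29648^0 × 0.70352^4 = 1 × 1.0000 × 0.24496599 = 0.244966
Relative intensity = 0.244966 / 0.412938 × 100 = 59.32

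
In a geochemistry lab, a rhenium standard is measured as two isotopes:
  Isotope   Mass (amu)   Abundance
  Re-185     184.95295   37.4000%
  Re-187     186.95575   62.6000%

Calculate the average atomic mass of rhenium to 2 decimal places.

186.21 amu

The abundance-weighted mean is 0.374000 × 184.95295 + 0.626000 × 186.95575
= 69.172403 + 117.034300 = 186.206703 amu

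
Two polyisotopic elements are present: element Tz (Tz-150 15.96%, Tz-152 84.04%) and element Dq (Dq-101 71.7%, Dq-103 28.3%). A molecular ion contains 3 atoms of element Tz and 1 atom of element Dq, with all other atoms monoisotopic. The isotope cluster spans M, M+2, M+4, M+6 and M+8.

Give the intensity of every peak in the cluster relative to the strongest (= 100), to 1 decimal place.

Element Tz pattern (n=3): 0.00406536 : 0.06422041 : 0.33816311 : 0.59355112
Element Dq pattern (n=1): 0.7170 : 0.2830
Convolve the two distributions (both contribute in 2-u steps):
  M: 0.00406536×0.7170 = 0.002915
  M+2: 0.00406536×0.2830 + 0.06422041×0.7170 = 0.047197
  M+4: 0.06422041×0.2830 + 0.33816311×0.7170 = 0.260637
  M+6: 0.33816311×0.2830 + 0.59355112×0.7170 = 0.521276
  M+8: 0.59355112×0.2830 = 0.167975
Scale to base peak (0.521276) = 100: 0.6 : 9.1 : 50.0 : 100.0 : 32.2

0.6 : 9.1 : 50.0 : 100.0 : 32.2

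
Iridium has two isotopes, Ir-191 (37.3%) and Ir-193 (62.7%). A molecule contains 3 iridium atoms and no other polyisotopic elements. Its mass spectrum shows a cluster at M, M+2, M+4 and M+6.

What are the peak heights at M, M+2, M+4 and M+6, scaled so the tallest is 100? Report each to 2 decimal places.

11.80 : 59.49 : 100.00 : 56.03

Each Ir atom is independently Ir-191 (p = 0.373) or Ir-193 (q = 0.627); the cluster is the binomial expansion (p + q)^3.
P(M) = 0.373^3 = 0.051895
P(M+2) = 3 × 0.373^2 × 0.627^1 = 0.261702
P(M+4) = 3 × 0.373^1 × 0.627^2 = 0.439911
P(M+6) = 0.627^3 = 0.246492
The M+4 peak is largest (0.439911); scaling to 100 gives 11.80 : 59.49 : 100.00 : 56.03.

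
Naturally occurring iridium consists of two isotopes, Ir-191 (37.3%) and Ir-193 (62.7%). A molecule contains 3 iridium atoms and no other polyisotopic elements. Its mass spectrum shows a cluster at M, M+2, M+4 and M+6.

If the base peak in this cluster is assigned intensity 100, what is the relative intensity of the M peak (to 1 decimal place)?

11.8

Binomial terms of (0.373 + 0.627)^3: M 0.0519, M+2 0.2617, M+4 0.4399, M+6 0.2465 → M+4 is the base peak.
P(M+4) = C(3,2) × 0.373^1 × 0.627^2 = 3 × 0.3730 × 0.393129 = 0.439911 (base)
P(M) = C(3,0) × 0.373^3 × 0.627^0 = 1 × 0.05189512 × 1.0000 = 0.051895
Relative intensity = 0.051895 / 0.439911 × 100 = 11.8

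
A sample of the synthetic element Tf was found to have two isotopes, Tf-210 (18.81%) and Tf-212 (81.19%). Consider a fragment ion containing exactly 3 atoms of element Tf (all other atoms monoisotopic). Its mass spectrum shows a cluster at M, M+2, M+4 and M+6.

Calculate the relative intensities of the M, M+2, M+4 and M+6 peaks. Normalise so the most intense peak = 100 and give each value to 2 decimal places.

Each Tf atom is independently Tf-210 (p = 0.1881) or Tf-212 (q = 0.8119); the cluster is the binomial expansion (p + q)^3.
P(M) = 0.1881^3 = 0.006655
P(M+2) = 3 × 0.1881^2 × 0.8119^1 = 0.086179
P(M+4) = 3 × 0.1881^1 × 0.8119^2 = 0.371976
P(M+6) = 0.8119^3 = 0.535190
The M+6 peak is largest (0.535190); scaling to 100 gives 1.24 : 16.10 : 69.50 : 100.00.

1.24 : 16.10 : 69.50 : 100.00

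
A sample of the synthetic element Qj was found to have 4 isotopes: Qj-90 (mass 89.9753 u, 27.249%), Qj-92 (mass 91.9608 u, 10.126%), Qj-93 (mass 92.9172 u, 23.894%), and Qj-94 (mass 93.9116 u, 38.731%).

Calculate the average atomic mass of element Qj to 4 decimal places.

92.4039 u

Ar = Σ fᵢ·mᵢ = 0.27249 × 89.9753 + 0.10126 × 91.9608 + 0.23894 × 92.9172 + 0.38731 × 93.9116
= 24.51737 + 9.31195 + 22.20164 + 36.37290 = 92.40386 u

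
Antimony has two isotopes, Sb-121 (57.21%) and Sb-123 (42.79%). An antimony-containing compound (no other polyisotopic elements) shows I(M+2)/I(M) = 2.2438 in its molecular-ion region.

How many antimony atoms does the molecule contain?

With n Sb atoms, P(M+2)/P(M) = C(n,1)·p^(n−1)q / p^n = n·q/p = n · 0.4279/0.5721.
n = 2.2438 × 0.5721/0.4279 = 3.00 ≈ 3

3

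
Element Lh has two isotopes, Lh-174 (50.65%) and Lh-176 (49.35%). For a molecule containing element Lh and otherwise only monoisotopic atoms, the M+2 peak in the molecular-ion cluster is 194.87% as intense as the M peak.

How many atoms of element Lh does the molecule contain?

With n Lh atoms, P(M+2)/P(M) = C(n,1)·p^(n−1)q / p^n = n·q/p = n · 0.4935/0.5065.
n = 1.9487 × 0.5065/0.4935 = 2.00 ≈ 2

2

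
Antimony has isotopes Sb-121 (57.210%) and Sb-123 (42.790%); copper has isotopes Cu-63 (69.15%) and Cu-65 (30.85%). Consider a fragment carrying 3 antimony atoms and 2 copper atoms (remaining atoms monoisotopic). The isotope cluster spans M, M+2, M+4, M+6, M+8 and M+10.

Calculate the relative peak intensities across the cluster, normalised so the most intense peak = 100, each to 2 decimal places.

25.78 : 80.84 : 100.00 : 60.90 : 18.23 : 2.15

Antimony pattern (n=3): 0.18724742 : 0.42015297 : 0.3142518 : 0.07834781
Copper pattern (n=2): 0.47817225 : 0.4266555 : 0.09517225
Convolve the two distributions (both contribute in 2-u steps):
  M: 0.18724742×0.47817225 = 0.089537
  M+2: 0.18724742×0.4266555 + 0.42015297×0.47817225 = 0.280796
  M+4: 0.18724742×0.09517225 + 0.42015297×0.4266555 + 0.3142518×0.47817225 = 0.347348
  M+6: 0.42015297×0.09517225 + 0.3142518×0.4266555 + 0.07834781×0.47817225 = 0.211528
  M+8: 0.3142518×0.09517225 + 0.07834781×0.4266555 = 0.063336
  M+10: 0.07834781×0.09517225 = 0.007457
Scale to base peak (0.347348) = 100: 25.78 : 80.84 : 100.00 : 60.90 : 18.23 : 2.15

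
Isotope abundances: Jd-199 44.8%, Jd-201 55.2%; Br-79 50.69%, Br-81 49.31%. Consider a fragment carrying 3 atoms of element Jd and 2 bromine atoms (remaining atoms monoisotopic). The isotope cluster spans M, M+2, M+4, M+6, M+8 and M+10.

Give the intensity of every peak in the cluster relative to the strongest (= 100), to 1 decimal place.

7.0 : 39.6 : 89.2 : 100.0 : 55.9 : 12.4

Element Jd pattern (n=3): 0.08991539 : 0.33236582 : 0.40952218 : 0.16819661
Bromine pattern (n=2): 0.25694761 : 0.49990478 : 0.24314761
Convolve the two distributions (both contribute in 2-u steps):
  M: 0.08991539×0.25694761 = 0.023104
  M+2: 0.08991539×0.49990478 + 0.33236582×0.25694761 = 0.130350
  M+4: 0.08991539×0.24314761 + 0.33236582×0.49990478 + 0.40952218×0.25694761 = 0.293240
  M+6: 0.33236582×0.24314761 + 0.40952218×0.49990478 + 0.16819661×0.25694761 = 0.328754
  M+8: 0.40952218×0.24314761 + 0.16819661×0.49990478 = 0.183657
  M+10: 0.16819661×0.24314761 = 0.040897
Scale to base peak (0.328754) = 100: 7.0 : 39.6 : 89.2 : 100.0 : 55.9 : 12.4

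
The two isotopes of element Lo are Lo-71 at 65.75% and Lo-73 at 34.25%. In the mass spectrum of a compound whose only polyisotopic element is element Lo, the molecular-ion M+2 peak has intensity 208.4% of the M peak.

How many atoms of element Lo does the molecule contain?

With n Lo atoms, P(M+2)/P(M) = C(n,1)·p^(n−1)q / p^n = n·q/p = n · 0.3425/0.6575.
n = 2.084 × 0.6575/0.3425 = 4.00 ≈ 4

4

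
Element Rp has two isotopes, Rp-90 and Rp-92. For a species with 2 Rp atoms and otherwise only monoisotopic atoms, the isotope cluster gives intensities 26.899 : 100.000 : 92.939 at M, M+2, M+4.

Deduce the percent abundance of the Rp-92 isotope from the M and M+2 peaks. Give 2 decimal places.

65.02%

Let p = fractional abundance of Rp-90. I(M+2)/I(M) = [C(2,1)·p^1·(1−p)] / p^2 = 2·(1−p)/p = 100.000/26.899 = 3.7176
(1−p)/p = 3.7176/2 = 1.8588  ⇒  p = 1/(1 + 1.8588) = 0.3498
Rp-90: 34.98%, Rp-92: 65.02%.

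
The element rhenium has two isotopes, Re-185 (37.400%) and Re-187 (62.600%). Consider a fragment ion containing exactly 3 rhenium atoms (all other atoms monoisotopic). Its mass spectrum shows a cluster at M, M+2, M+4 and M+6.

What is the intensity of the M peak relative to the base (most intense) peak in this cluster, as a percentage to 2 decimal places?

(0.37400 + 0.62600)^3 gives M 0.0523, M+2 0.2627, M+4 0.4397, M+6 0.2453; the largest is M+4.
P(M+4) = C(3,2) × 0.37400^1 × 0.62600^2 = 3 × 0.3740 × 0.391876 = 0.439685 (base)
P(M) = C(3,0) × 0.37400^3 × 0.62600^0 = 1 × 0.05231362 × 1.0000 = 0.052314
Relative intensity = 0.052314 / 0.439685 × 100 = 11.90

11.90%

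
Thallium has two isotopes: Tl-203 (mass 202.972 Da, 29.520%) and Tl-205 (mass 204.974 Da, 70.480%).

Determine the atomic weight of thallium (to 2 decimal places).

204.38 Da

Average mass = Σ (abundance × isotope mass) = 0.29520 × 202.972 + 0.70480 × 204.974
= 59.9173 + 144.4657 = 204.3830 Da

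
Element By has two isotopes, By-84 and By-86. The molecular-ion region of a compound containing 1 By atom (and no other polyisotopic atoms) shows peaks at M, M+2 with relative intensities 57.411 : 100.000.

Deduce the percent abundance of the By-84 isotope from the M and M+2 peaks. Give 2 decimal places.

If p is the fraction of By that is By-84, then I(M+2)/I(M) = [C(1,1)·p^0·(1−p)] / p^1 = 1·(1−p)/p = 100.000/57.411 = 1.7418
(1−p)/p = 1.7418/1 = 1.7418  ⇒  p = 1/(1 + 1.7418) = 0.3647
By-84: 36.47%, By-86: 63.53%.

36.47%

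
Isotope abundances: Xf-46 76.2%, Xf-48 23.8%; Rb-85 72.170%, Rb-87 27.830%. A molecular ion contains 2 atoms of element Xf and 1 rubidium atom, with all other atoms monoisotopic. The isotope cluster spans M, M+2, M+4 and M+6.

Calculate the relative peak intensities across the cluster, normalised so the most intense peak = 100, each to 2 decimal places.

98.98 : 100.00 : 33.50 : 3.72

Element Xf pattern (n=2): 0.580644 : 0.362712 : 0.056644
Rubidium pattern (n=1): 0.7217 : 0.2783
Convolve the two distributions (both contribute in 2-u steps):
  M: 0.580644×0.7217 = 0.419051
  M+2: 0.580644×0.2783 + 0.362712×0.7217 = 0.423362
  M+4: 0.362712×0.2783 + 0.056644×0.7217 = 0.141823
  M+6: 0.056644×0.2783 = 0.015764
Scale to base peak (0.423362) = 100: 98.98 : 100.00 : 33.50 : 3.72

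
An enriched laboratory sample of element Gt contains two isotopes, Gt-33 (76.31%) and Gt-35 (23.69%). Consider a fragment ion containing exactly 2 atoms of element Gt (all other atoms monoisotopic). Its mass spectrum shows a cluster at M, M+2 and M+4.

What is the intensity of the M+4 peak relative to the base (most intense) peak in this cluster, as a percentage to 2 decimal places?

9.64%

Term probabilities: M 0.5823, M+2 0.3616, M+4 0.0561. Base peak = M.
P(M) = C(2,0) × 0.7631^2 × 0.2369^0 = 1 × 0.58232161 × 1.0000 = 0.582322 (base)
P(M+4) = C(2,2) × 0.7631^0 × 0.2369^2 = 1 × 1.0000 × 0.05612161 = 0.056122
Relative intensity = 0.056122 / 0.582322 × 100 = 9.64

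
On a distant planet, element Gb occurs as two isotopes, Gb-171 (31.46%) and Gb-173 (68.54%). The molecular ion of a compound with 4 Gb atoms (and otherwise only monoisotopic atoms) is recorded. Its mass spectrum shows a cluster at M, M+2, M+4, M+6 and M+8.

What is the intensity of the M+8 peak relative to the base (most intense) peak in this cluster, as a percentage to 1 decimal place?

(0.3146 + 0.6854)^4 gives M 0.0098, M+2 0.0854, M+4 0.2790, M+6 0.4052, M+8 0.2207; the largest is M+6.
P(M+6) = C(4,3) × 0.3146^1 × 0.6854^3 = 4 × 0.3146 × 0.32198252 = 0.405183 (base)
P(M+8) = C(4,4) × 0.3146^0 × 0.6854^4 = 1 × 1.0000 × 0.22068682 = 0.220687
Relative intensity = 0.220687 / 0.405183 × 100 = 54.5

54.5%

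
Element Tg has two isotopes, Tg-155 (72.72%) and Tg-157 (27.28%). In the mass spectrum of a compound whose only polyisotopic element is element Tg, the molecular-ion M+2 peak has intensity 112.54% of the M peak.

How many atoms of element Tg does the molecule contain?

The M+2/M ratio from n Tg atoms is n · q/p = n · 0.2728/0.7272.
n = 1.1254 × 0.7272/0.2728 = 3.00 ≈ 3

3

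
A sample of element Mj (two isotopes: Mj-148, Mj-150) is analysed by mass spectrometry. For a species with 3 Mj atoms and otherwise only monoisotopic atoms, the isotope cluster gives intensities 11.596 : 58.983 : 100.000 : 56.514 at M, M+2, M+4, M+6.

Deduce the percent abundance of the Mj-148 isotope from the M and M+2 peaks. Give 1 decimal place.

Let p = fractional abundance of Mj-148. I(M+2)/I(M) = [C(3,1)·p^2·(1−p)] / p^3 = 3·(1−p)/p = 58.983/11.596 = 5.0865
(1−p)/p = 5.0865/3 = 1.6955  ⇒  p = 1/(1 + 1.6955) = 0.3710
Mj-148: 37.1%, Mj-150: 62.9%.

37.1%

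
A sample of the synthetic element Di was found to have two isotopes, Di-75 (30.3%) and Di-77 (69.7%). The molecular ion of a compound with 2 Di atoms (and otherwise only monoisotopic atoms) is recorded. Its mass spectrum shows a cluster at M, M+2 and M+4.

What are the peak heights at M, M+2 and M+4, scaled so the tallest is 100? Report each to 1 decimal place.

18.9 : 86.9 : 100.0

The 2 Di atoms are independent, so intensities follow the terms of (0.303 + 0.697)^2.
P(M) = 0.303^2 = 0.091809
P(M+2) = 2 × 0.303^1 × 0.697^1 = 0.422382
P(M+4) = 0.697^2 = 0.485809
The M+4 peak is largest (0.485809); scaling to 100 gives 18.9 : 86.9 : 100.0.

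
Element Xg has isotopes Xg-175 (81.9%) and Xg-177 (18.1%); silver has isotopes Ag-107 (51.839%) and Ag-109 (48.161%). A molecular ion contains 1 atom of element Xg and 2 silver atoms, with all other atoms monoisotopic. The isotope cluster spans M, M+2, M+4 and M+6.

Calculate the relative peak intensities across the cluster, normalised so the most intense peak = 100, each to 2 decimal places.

48.10 : 100.00 : 61.27 : 9.17

Element Xg pattern (n=1): 0.8190 : 0.1810
Silver pattern (n=2): 0.26872819 : 0.49932362 : 0.23194819
Convolve the two distributions (both contribute in 2-u steps):
  M: 0.8190×0.26872819 = 0.220088
  M+2: 0.8190×0.49932362 + 0.1810×0.26872819 = 0.457586
  M+4: 0.8190×0.23194819 + 0.1810×0.49932362 = 0.280343
  M+6: 0.1810×0.23194819 = 0.041983
Scale to base peak (0.457586) = 100: 48.10 : 100.00 : 61.27 : 9.17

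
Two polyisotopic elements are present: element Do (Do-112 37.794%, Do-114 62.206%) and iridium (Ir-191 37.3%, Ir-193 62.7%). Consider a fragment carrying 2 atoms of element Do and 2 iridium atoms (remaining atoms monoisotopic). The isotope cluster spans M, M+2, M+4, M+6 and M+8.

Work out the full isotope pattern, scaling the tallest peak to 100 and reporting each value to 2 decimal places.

Element Do pattern (n=2): 0.14283864 : 0.47020271 : 0.38695864
Iridium pattern (n=2): 0.139129 : 0.467742 : 0.393129
Convolve the two distributions (both contribute in 2-u steps):
  M: 0.14283864×0.139129 = 0.019873
  M+2: 0.14283864×0.467742 + 0.47020271×0.139129 = 0.132230
  M+4: 0.14283864×0.393129 + 0.47020271×0.467742 + 0.38695864×0.139129 = 0.329925
  M+6: 0.47020271×0.393129 + 0.38695864×0.467742 = 0.365847
  M+8: 0.38695864×0.393129 = 0.152125
Scale to base peak (0.365847) = 100: 5.43 : 36.14 : 90.18 : 100.00 : 41.58

5.43 : 36.14 : 90.18 : 100.00 : 41.58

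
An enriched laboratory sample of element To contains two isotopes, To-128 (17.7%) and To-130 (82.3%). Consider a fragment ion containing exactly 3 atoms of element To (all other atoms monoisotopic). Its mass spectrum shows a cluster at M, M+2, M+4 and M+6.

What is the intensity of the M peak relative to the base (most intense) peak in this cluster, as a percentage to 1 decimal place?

1.0%

Binomial terms of (0.177 + 0.823)^3: M 0.0055, M+2 0.0774, M+4 0.3597, M+6 0.5574 → M+6 is the base peak.
P(M+6) = C(3,3) × 0.177^0 × 0.823^3 = 1 × 1.0000 × 0.55744177 = 0.557442 (base)
P(M) = C(3,0) × 0.177^3 × 0.823^0 = 1 × 0.00554523 × 1.0000 = 0.005545
Relative intensity = 0.005545 / 0.557442 × 100 = 1.0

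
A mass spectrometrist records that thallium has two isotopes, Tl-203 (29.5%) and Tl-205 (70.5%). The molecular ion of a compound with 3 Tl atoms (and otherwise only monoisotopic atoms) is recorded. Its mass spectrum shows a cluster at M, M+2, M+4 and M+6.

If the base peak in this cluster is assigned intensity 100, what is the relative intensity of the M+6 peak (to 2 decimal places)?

79.66

(0.295 + 0.705)^3 gives M 0.0257, M+2 0.1841, M+4 0.4399, M+6 0.3504; the largest is M+4.
P(M+4) = C(3,2) × 0.295^1 × 0.705^2 = 3 × 0.2950 × 0.497025 = 0.439867 (base)
P(M+6) = C(3,3) × 0.295^0 × 0.705^3 = 1 × 1.0000 × 0.35040263 = 0.350403
Relative intensity = 0.350403 / 0.439867 × 100 = 79.66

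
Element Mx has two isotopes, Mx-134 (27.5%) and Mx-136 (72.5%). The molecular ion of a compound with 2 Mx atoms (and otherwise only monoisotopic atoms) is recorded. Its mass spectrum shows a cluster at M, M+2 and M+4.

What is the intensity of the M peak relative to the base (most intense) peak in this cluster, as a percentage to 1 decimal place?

14.4%

Binomial terms of (0.275 + 0.725)^2: M 0.0756, M+2 0.3987, M+4 0.5256 → M+4 is the base peak.
P(M+4) = C(2,2) × 0.275^0 × 0.725^2 = 1 × 1.0000 × 0.525625 = 0.525625 (base)
P(M) = C(2,0) × 0.275^2 × 0.725^0 = 1 × 0.075625 × 1.0000 = 0.075625
Relative intensity = 0.075625 / 0.525625 × 100 = 14.4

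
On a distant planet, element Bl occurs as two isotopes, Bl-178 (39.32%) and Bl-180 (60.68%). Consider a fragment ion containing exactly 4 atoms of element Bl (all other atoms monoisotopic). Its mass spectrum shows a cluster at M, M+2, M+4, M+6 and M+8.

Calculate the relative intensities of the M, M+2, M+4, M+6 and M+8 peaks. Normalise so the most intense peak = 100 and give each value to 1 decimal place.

Expanding (0.3932 + 0.6068)^4:
P(M) = 0.3932^4 = 0.023903
P(M+2) = 4 × 0.3932^3 × 0.6068^1 = 0.147552
P(M+4) = 6 × 0.3932^2 × 0.6068^2 = 0.341562
P(M+6) = 4 × 0.3932^1 × 0.6068^3 = 0.351407
P(M+8) = 0.6068^4 = 0.135576
The M+6 peak is largest (0.351407); scaling to 100 gives 6.8 : 42.0 : 97.2 : 100.0 : 38.6.

6.8 : 42.0 : 97.2 : 100.0 : 38.6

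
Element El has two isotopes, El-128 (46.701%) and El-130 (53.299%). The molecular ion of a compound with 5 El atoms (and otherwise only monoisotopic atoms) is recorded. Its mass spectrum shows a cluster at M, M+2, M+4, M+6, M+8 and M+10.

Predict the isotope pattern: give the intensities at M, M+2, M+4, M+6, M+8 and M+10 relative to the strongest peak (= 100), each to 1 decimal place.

6.7 : 38.4 : 87.6 : 100.0 : 57.1 : 13.0

Expanding (0.46701 + 0.53299)^5:
P(M) = 0.46701^5 = 0.022214
P(M+2) = 5 × 0.46701^4 × 0.53299^1 = 0.126763
P(M+4) = 10 × 0.46701^3 × 0.53299^2 = 0.289345
P(M+6) = 10 × 0.46701^2 × 0.53299^3 = 0.330225
P(M+8) = 5 × 0.46701^1 × 0.53299^4 = 0.188440
P(M+10) = 0.53299^5 = 0.043013
The M+6 peak is largest (0.330225); scaling to 100 gives 6.7 : 38.4 : 87.6 : 100.0 : 57.1 : 13.0.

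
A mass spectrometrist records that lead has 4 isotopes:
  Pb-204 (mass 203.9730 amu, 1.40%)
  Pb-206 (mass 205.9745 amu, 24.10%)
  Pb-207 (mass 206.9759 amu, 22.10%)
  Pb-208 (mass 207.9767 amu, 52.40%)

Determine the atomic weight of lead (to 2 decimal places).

207.22 amu

Ar = Σ fᵢ·mᵢ = 0.0140 × 203.9730 + 0.2410 × 205.9745 + 0.2210 × 206.9759 + 0.5240 × 207.9767
= 2.85562 + 49.63985 + 45.74167 + 108.97979 = 207.21693 amu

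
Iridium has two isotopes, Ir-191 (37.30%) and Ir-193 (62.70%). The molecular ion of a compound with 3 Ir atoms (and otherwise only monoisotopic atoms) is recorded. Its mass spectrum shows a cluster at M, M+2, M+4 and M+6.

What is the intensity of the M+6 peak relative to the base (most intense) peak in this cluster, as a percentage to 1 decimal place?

(0.3730 + 0.6270)^3 gives M 0.0519, M+2 0.2617, M+4 0.4399, M+6 0.2465; the largest is M+4.
P(M+4) = C(3,2) × 0.3730^1 × 0.6270^2 = 3 × 0.3730 × 0.393129 = 0.439911 (base)
P(M+6) = C(3,3) × 0.3730^0 × 0.6270^3 = 1 × 1.0000 × 0.24649188 = 0.246492
Relative intensity = 0.246492 / 0.439911 × 100 = 56.0

56.0%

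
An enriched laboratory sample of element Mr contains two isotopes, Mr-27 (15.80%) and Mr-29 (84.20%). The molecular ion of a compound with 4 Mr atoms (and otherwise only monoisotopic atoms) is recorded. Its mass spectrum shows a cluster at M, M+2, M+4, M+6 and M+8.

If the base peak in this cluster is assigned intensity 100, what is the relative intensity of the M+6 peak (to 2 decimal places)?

(0.1580 + 0.8420)^4 gives M 0.0006, M+2 0.0133, M+4 0.1062, M+6 0.3773, M+8 0.5026; the largest is M+8.
P(M+8) = C(4,4) × 0.1580^0 × 0.8420^4 = 1 × 1.0000 × 0.50262995 = 0.502630 (base)
P(M+6) = C(4,3) × 0.1580^1 × 0.8420^3 = 4 × 0.1580 × 0.59694769 = 0.377271
Relative intensity = 0.377271 / 0.502630 × 100 = 75.06

75.06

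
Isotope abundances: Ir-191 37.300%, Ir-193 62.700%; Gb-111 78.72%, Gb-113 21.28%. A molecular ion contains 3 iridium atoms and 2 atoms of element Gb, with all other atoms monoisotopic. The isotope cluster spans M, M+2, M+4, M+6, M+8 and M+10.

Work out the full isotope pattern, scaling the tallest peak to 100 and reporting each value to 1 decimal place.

Iridium pattern (n=3): 0.05189512 : 0.26170165 : 0.43991135 : 0.24649188
Element Gb pattern (n=2): 0.61968384 : 0.33503232 : 0.04528384
Convolve the two distributions (both contribute in 2-u steps):
  M: 0.05189512×0.61968384 = 0.032159
  M+2: 0.05189512×0.33503232 + 0.26170165×0.61968384 = 0.179559
  M+4: 0.05189512×0.04528384 + 0.26170165×0.33503232 + 0.43991135×0.61968384 = 0.362634
  M+6: 0.26170165×0.04528384 + 0.43991135×0.33503232 + 0.24649188×0.61968384 = 0.311982
  M+8: 0.43991135×0.04528384 + 0.24649188×0.33503232 = 0.102504
  M+10: 0.24649188×0.04528384 = 0.011162
Scale to base peak (0.362634) = 100: 8.9 : 49.5 : 100.0 : 86.0 : 28.3 : 3.1

8.9 : 49.5 : 100.0 : 86.0 : 28.3 : 3.1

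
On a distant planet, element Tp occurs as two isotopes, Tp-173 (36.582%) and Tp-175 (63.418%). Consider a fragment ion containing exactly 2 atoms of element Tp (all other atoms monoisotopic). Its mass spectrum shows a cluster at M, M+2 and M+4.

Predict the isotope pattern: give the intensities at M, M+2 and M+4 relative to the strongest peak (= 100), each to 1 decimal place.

28.8 : 100.0 : 86.7

Each Tp atom is independently Tp-173 (p = 0.36582) or Tp-175 (q = 0.63418); the cluster is the binomial expansion (p + q)^2.
P(M) = 0.36582^2 = 0.133824
P(M+2) = 2 × 0.36582^1 × 0.63418^1 = 0.463991
P(M+4) = 0.63418^2 = 0.402184
The M+2 peak is largest (0.463991); scaling to 100 gives 28.8 : 100.0 : 86.7.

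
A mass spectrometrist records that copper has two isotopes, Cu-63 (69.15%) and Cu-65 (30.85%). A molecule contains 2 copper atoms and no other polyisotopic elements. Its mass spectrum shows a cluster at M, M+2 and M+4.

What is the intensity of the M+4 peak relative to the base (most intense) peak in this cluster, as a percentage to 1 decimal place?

Term probabilities: M 0.4782, M+2 0.4267, M+4 0.0952. Base peak = M.
P(M) = C(2,0) × 0.6915^2 × 0.3085^0 = 1 × 0.47817225 × 1.0000 = 0.478172 (base)
P(M+4) = C(2,2) × 0.6915^0 × 0.3085^2 = 1 × 1.0000 × 0.09517225 = 0.095172
Relative intensity = 0.095172 / 0.478172 × 100 = 19.9

19.9%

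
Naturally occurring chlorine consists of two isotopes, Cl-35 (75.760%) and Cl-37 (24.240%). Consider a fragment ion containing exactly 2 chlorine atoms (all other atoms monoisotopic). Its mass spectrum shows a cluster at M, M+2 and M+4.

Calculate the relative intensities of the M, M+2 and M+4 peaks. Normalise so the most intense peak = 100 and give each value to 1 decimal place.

The 2 Cl atoms are independent, so intensities follow the terms of (0.75760 + 0.24240)^2.
P(M) = 0.75760^2 = 0.573958
P(M+2) = 2 × 0.75760^1 × 0.24240^1 = 0.367284
P(M+4) = 0.24240^2 = 0.058758
The M peak is largest (0.573958); scaling to 100 gives 100.0 : 64.0 : 10.2.

100.0 : 64.0 : 10.2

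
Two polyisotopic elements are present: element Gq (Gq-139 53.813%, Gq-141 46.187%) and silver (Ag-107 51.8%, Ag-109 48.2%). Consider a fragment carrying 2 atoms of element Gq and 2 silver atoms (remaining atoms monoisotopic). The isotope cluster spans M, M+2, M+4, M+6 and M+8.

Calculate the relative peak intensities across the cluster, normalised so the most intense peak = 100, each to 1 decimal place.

Element Gq pattern (n=2): 0.2895839 : 0.49709221 : 0.2133239
Silver pattern (n=2): 0.268324 : 0.499352 : 0.232324
Convolve the two distributions (both contribute in 2-u steps):
  M: 0.2895839×0.268324 = 0.077702
  M+2: 0.2895839×0.499352 + 0.49709221×0.268324 = 0.277986
  M+4: 0.2895839×0.232324 + 0.49709221×0.499352 + 0.2133239×0.268324 = 0.372741
  M+6: 0.49709221×0.232324 + 0.2133239×0.499352 = 0.222010
  M+8: 0.2133239×0.232324 = 0.049560
Scale to base peak (0.372741) = 100: 20.8 : 74.6 : 100.0 : 59.6 : 13.3

20.8 : 74.6 : 100.0 : 59.6 : 13.3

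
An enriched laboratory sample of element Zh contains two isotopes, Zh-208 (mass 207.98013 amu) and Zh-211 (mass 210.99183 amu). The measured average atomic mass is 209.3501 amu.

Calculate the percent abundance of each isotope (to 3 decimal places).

Writing the weighted mean with unknown fraction x of Zh-208:
207.98013·x + 210.99183·(1 − x) = 209.3501
(207.98013 − 210.99183)·x = 209.3501 − 210.99183
x = -1.64173 / -3.01170 = 0.54512 → 54.512% Zh-208, 45.488% Zh-211.

Zh-208: 54.512%, Zh-211: 45.488%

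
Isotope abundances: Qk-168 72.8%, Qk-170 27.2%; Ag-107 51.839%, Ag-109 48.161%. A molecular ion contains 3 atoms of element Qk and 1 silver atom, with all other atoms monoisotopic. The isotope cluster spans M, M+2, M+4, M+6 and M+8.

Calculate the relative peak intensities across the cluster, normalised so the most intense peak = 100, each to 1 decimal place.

Element Qk pattern (n=3): 0.38582835 : 0.43246694 : 0.16158106 : 0.02012365
Silver pattern (n=1): 0.51839 : 0.48161
Convolve the two distributions (both contribute in 2-u steps):
  M: 0.38582835×0.51839 = 0.200010
  M+2: 0.38582835×0.48161 + 0.43246694×0.51839 = 0.410005
  M+4: 0.43246694×0.48161 + 0.16158106×0.51839 = 0.292042
  M+6: 0.16158106×0.48161 + 0.02012365×0.51839 = 0.088251
  M+8: 0.02012365×0.48161 = 0.009692
Scale to base peak (0.410005) = 100: 48.8 : 100.0 : 71.2 : 21.5 : 2.4

48.8 : 100.0 : 71.2 : 21.5 : 2.4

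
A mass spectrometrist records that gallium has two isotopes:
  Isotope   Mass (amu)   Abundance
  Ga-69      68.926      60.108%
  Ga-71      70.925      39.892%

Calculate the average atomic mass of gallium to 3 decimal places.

69.723 amu

Average mass = Σ (abundance × isotope mass) = 0.60108 × 68.926 + 0.39892 × 70.925
= 41.4300 + 28.2934 = 69.7234 amu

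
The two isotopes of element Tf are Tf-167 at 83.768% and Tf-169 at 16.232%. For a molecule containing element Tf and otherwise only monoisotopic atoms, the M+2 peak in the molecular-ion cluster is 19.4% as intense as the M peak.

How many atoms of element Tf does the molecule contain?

1

With n Tf atoms, P(M+2)/P(M) = C(n,1)·p^(n−1)q / p^n = n·q/p = n · 0.16232/0.83768.
n = 0.194 × 0.83768/0.16232 = 1.00 ≈ 1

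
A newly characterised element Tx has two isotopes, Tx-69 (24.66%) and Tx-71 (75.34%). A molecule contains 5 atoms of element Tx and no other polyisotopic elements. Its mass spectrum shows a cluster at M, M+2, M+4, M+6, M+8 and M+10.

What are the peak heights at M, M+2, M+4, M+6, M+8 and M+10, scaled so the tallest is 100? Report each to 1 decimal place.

The 5 Tx atoms are independent, so intensities follow the terms of (0.2466 + 0.7534)^5.
P(M) = 0.2466^5 = 0.000912
P(M+2) = 5 × 0.2466^4 × 0.7534^1 = 0.013931
P(M+4) = 10 × 0.2466^3 × 0.7534^2 = 0.085120
P(M+6) = 10 × 0.2466^2 × 0.7534^3 = 0.260054
P(M+8) = 5 × 0.2466^1 × 0.7534^4 = 0.397251
P(M+10) = 0.7534^5 = 0.242733
The M+8 peak is largest (0.397251); scaling to 100 gives 0.2 : 3.5 : 21.4 : 65.5 : 100.0 : 61.1.

0.2 : 3.5 : 21.4 : 65.5 : 100.0 : 61.1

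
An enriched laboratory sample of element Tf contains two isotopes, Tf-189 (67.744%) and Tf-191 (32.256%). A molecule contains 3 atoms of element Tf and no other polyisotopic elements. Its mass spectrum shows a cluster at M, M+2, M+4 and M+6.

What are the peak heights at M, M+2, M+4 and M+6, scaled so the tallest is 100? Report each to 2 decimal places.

70.01 : 100.00 : 47.61 : 7.56

Each Tf atom is independently Tf-189 (p = 0.67744) or Tf-191 (q = 0.32256); the cluster is the binomial expansion (p + q)^3.
P(M) = 0.67744^3 = 0.310894
P(M+2) = 3 × 0.67744^2 × 0.32256^1 = 0.444092
P(M+4) = 3 × 0.67744^1 × 0.32256^2 = 0.211453
P(M+6) = 0.32256^3 = 0.033561
The M+2 peak is largest (0.444092); scaling to 100 gives 70.01 : 100.00 : 47.61 : 7.56.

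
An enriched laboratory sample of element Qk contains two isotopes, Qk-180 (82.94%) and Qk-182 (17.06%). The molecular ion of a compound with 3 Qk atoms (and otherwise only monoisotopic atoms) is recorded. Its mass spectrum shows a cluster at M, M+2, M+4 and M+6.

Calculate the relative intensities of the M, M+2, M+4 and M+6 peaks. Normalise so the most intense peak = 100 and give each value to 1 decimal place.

100.0 : 61.7 : 12.7 : 0.9

Expanding (0.8294 + 0.1706)^3:
P(M) = 0.8294^3 = 0.570548
P(M+2) = 3 × 0.8294^2 × 0.1706^1 = 0.352069
P(M+4) = 3 × 0.8294^1 × 0.1706^2 = 0.072417
P(M+6) = 0.1706^3 = 0.004965
The M peak is largest (0.570548); scaling to 100 gives 100.0 : 61.7 : 12.7 : 0.9.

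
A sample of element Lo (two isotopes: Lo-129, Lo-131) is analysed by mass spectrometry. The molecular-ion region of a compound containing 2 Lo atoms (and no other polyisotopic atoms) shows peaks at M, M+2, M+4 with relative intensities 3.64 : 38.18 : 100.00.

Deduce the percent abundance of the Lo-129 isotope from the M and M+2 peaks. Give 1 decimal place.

Let p = fractional abundance of Lo-129. I(M+2)/I(M) = [C(2,1)·p^1·(1−p)] / p^2 = 2·(1−p)/p = 38.18/3.64 = 10.4890
(1−p)/p = 10.4890/2 = 5.2445  ⇒  p = 1/(1 + 5.2445) = 0.1601
Lo-129: 16.0%, Lo-131: 84.0%.

16.0%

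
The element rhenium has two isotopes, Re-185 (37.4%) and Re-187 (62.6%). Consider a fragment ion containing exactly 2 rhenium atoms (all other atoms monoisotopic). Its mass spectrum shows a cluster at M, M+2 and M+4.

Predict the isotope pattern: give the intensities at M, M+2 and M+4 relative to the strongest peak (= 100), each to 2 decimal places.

29.87 : 100.00 : 83.69

The 2 Re atoms are independent, so intensities follow the terms of (0.374 + 0.626)^2.
P(M) = 0.374^2 = 0.139876
P(M+2) = 2 × 0.374^1 × 0.626^1 = 0.468248
P(M+4) = 0.626^2 = 0.391876
The M+2 peak is largest (0.468248); scaling to 100 gives 29.87 : 100.00 : 83.69.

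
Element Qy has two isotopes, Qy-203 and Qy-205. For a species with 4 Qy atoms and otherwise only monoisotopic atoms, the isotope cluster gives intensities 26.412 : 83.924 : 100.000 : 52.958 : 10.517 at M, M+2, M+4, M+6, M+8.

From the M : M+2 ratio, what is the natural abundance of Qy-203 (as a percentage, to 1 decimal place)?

55.7%

Write p for the Qy-203 fraction. I(M+2)/I(M) = [C(4,1)·p^3·(1−p)] / p^4 = 4·(1−p)/p = 83.924/26.412 = 3.1775
(1−p)/p = 3.1775/4 = 0.7944  ⇒  p = 1/(1 + 0.7944) = 0.5573
Qy-203: 55.7%, Qy-205: 44.3%.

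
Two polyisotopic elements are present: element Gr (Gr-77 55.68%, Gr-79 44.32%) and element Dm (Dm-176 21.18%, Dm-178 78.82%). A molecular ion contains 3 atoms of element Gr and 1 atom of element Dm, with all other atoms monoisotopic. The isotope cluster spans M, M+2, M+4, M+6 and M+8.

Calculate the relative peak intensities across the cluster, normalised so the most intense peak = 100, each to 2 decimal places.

9.27 : 56.63 : 100.00 : 70.25 : 17.40

Element Gr pattern (n=3): 0.17262261 : 0.41221089 : 0.32811039 : 0.08705611
Element Dm pattern (n=1): 0.2118 : 0.7882
Convolve the two distributions (both contribute in 2-u steps):
  M: 0.17262261×0.2118 = 0.036561
  M+2: 0.17262261×0.7882 + 0.41221089×0.2118 = 0.223367
  M+4: 0.41221089×0.7882 + 0.32811039×0.2118 = 0.394398
  M+6: 0.32811039×0.7882 + 0.08705611×0.2118 = 0.277055
  M+8: 0.08705611×0.7882 = 0.068618
Scale to base peak (0.394398) = 100: 9.27 : 56.63 : 100.00 : 70.25 : 17.40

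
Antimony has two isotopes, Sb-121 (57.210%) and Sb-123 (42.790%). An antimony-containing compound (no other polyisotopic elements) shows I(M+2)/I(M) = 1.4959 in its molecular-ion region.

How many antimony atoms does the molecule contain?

2

With n Sb atoms, P(M+2)/P(M) = C(n,1)·p^(n−1)q / p^n = n·q/p = n · 0.42790/0.57210.
n = 1.4959 × 0.57210/0.42790 = 2.00 ≈ 2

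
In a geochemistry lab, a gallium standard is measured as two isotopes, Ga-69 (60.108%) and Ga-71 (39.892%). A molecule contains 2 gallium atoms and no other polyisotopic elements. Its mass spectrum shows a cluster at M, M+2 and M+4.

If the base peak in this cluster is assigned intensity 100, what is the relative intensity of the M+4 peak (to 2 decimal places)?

33.18

Term probabilities: M 0.3613, M+2 0.4796, M+4 0.1591. Base peak = M+2.
P(M+2) = C(2,1) × 0.60108^1 × 0.39892^1 = 2 × 0.60108 × 0.39892 = 0.479566 (base)
P(M+4) = C(2,2) × 0.60108^0 × 0.39892^2 = 1 × 1.0000 × 0.15913717 = 0.159137
Relative intensity = 0.159137 / 0.479566 × 100 = 33.18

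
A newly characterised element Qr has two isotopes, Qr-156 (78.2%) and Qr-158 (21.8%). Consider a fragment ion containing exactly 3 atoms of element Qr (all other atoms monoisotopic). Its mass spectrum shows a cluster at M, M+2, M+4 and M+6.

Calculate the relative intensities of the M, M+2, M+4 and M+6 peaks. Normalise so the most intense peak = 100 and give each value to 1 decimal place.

100.0 : 83.6 : 23.3 : 2.2

Expanding (0.782 + 0.218)^3:
P(M) = 0.782^3 = 0.478212
P(M+2) = 3 × 0.782^2 × 0.218^1 = 0.399937
P(M+4) = 3 × 0.782^1 × 0.218^2 = 0.111491
P(M+6) = 0.218^3 = 0.010360
The M peak is largest (0.478212); scaling to 100 gives 100.0 : 83.6 : 23.3 : 2.2.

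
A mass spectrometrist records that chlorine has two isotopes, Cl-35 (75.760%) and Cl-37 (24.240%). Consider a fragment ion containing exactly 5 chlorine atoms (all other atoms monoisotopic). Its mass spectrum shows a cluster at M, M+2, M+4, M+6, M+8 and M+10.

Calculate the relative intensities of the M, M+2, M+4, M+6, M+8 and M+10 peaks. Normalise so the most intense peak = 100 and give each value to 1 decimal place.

62.5 : 100.0 : 64.0 : 20.5 : 3.3 : 0.2

The 5 Cl atoms are independent, so intensities follow the terms of (0.75760 + 0.24240)^5.
P(M) = 0.75760^5 = 0.249574
P(M+2) = 5 × 0.75760^4 × 0.24240^1 = 0.399266
P(M+4) = 10 × 0.75760^3 × 0.24240^2 = 0.255497
P(M+6) = 10 × 0.75760^2 × 0.24240^3 = 0.081748
P(M+8) = 5 × 0.75760^1 × 0.24240^4 = 0.013078
P(M+10) = 0.24240^5 = 0.000837
The M+2 peak is largest (0.399266); scaling to 100 gives 62.5 : 100.0 : 64.0 : 20.5 : 3.3 : 0.2.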